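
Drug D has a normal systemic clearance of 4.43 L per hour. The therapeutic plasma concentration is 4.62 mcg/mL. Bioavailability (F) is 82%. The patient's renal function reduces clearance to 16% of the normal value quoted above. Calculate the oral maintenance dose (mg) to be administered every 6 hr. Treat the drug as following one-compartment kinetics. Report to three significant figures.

Patient clearance = 0.16 × 4.430 = 0.7088 L/h
At steady state, dose per interval replaces the amount cleared in that interval: F·D/τ = CL·Css.
D = CL × Css × τ / F = 0.7088 × 4.62 × 6 / 0.82 = 23.96 mg

24.0 mg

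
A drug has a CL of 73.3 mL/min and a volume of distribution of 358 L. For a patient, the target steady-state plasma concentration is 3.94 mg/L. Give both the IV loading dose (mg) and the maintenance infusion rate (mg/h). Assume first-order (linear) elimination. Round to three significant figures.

LD = Vd · C_target = 358.0 × 3.94 = 1411 mg
CL = 73.3 mL/min = 73.3 × 0.06 = 4.398 L/h
Infusion rate = 4.398 L/h × 3.94 mg/L = 17.33 mg/h

(a) 1410 mg; (b) 17.3 mg/h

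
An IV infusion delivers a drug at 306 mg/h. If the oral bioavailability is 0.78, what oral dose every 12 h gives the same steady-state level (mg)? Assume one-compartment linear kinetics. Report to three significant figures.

4710 mg

To maintain the same Css, the systemic dosing rate must be unchanged: F·D/τ = infusion rate.
D = rate × τ / F = 306 × 12 / 0.78 = 4708 mg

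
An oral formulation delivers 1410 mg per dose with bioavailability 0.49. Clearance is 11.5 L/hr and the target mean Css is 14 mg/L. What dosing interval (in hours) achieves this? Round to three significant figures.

F·D/τ = CL·Css → τ = F·D / (CL·Css).
τ = 0.49 × 1410 / (11.5 × 14) = 4.291 h

4.29 h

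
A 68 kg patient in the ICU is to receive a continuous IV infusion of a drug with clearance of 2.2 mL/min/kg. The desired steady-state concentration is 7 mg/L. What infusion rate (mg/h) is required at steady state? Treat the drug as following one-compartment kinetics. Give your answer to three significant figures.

62.8 mg/h

CL = 2.2 mL/min/kg × 68 kg = 149.6 mL/min = 149.6 × 60/1000 = 8.976 L/h
At steady state, infusion rate equals elimination rate: rate in = CL × Css.
R₀ = 8.976 × 7 = 62.83 mg/h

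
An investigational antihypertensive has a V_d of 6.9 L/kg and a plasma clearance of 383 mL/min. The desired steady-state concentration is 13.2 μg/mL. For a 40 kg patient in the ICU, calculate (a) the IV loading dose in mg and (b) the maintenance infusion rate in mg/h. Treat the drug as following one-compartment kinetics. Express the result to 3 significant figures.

Total Vd = 6.9 × 40 = 276.0 L
LD = Vd · C_target = 276.0 × 13.2 = 3643 mg
Convert clearance: 383 mL/min × 60 min/h ÷ 1000 mL/L = 22.98 L/h
Maintenance: replace elimination → rate = CL × Css = 22.98 × 13.2 = 303.3 mg/h

(a) 3640 mg; (b) 303 mg/h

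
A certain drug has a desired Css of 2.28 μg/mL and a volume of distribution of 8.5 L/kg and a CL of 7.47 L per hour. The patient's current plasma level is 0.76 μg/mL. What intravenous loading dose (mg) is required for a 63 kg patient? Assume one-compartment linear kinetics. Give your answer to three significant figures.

814 mg

Vd = 8.5 L/kg × 63 kg = 535.5 L
Loading dose depends on Vd (not clearance): it fills the distribution volume.
Concentration deficit ΔC = 2.28 − 0.76 = 1.520 mg/L
LD = Vd × ΔC = 535.5 × 1.520 = 814.0 mg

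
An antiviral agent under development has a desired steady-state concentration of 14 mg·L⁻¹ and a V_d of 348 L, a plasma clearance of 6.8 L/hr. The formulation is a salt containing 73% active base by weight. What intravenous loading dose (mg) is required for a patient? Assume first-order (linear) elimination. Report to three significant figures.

LD = Vd × C / S = 348.0 × 14.00 / 0.73 = 6674 mg

6670 mg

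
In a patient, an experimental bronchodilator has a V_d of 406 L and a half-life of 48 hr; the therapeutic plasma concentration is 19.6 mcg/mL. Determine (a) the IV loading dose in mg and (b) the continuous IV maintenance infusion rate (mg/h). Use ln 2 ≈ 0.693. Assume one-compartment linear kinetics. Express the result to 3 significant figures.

LD = Vd × C = 406.0 × 19.6 = 7958 mg
CL = 0.693 × Vd / t½ = 0.693 × 406.0 / 48 = 5.862 L/h
Infusion rate = CL × Css = 5.862 × 19.6 = 114.9 mg/h

(a) 7960 mg; (b) 115 mg/h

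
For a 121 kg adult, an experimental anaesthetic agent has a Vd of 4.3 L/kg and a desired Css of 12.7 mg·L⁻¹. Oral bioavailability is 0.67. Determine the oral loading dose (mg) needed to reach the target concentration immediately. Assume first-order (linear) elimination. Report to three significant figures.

9860 mg

Total Vd = 4.3 × 121 = 520.3 L
LD = Vd × C / F = 520.3 × 12.70 / 0.67 = 9862 mg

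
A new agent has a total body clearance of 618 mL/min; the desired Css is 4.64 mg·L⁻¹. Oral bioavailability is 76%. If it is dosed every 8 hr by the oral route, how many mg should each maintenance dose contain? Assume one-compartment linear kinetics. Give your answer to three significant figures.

Convert clearance: 618 mL/min × 60 min/h ÷ 1000 mL/L = 37.08 L/h
D = CL × Css × τ / F = 37.08 × 4.64 × 8 / 0.76 = 1811 mg

1810 mg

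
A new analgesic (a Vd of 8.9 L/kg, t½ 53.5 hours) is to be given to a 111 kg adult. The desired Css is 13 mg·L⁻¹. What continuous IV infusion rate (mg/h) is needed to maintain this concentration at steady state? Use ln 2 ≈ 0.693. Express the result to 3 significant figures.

Total Vd = 8.9 × 111 = 987.9 L
CL = ln 2 · Vd / t½ = 0.693 × 987.9 / 53.5 = 12.80 L/h
Infusion rate = CL × Css = 12.80 × 13 = 166.4 mg/h

166 mg/h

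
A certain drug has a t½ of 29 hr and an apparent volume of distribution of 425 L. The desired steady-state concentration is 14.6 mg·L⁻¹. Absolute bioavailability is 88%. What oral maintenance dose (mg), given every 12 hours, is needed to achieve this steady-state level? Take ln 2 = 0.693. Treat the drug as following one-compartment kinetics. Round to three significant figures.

CL = ln 2 · Vd / t½ = 0.693 × 425.0 / 29 = 10.16 L/h
D = CL × Css × τ / F = 10.16 × 14.6 × 12 / 0.88 = 2023 mg

2020 mg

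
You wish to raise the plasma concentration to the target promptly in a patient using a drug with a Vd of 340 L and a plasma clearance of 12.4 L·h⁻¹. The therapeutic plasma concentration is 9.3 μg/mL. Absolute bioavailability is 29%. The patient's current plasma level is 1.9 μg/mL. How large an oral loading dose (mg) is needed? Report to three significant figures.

8680 mg

Concentration deficit ΔC = 9.3 − 1.9 = 7.400 mg/L
LD = Vd × ΔC / F = 340.0 × 7.400 / 0.29 = 8676 mg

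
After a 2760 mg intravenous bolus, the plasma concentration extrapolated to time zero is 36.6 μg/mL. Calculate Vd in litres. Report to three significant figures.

Immediately after an IV bolus, C₀ = Dose / Vd, so Vd = Dose / C₀.
Vd = 2760 / 36.6 = 75.41 L

75.4 L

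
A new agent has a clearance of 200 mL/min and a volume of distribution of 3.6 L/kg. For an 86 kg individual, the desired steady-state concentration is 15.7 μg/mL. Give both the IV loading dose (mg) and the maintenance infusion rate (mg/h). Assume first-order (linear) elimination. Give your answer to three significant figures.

(a) 4860 mg; (b) 188 mg/h

Total Vd = 3.6 × 86 = 309.6 L
Loading: fill Vd to C_target → 309.6 L × 15.7 mg/L = 4861 mg
Convert clearance: 200 mL/min × 60 min/h ÷ 1000 mL/L = 12.00 L/h
Maintenance: replace elimination → rate = CL × Css = 12.00 × 15.7 = 188.4 mg/h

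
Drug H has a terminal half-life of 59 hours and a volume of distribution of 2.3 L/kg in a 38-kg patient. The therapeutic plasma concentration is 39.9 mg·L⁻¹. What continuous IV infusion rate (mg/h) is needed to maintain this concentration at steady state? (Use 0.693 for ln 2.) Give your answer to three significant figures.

41.0 mg/h

Vd = 2.3 L/kg × 38 kg = 87.40 L
k = 0.693/59 = 0.01175 h⁻¹, so CL = k·Vd = 0.01175 × 87.40 = 1.027 L/h
Infusion rate = CL × Css = 1.027 × 39.9 = 40.98 mg/h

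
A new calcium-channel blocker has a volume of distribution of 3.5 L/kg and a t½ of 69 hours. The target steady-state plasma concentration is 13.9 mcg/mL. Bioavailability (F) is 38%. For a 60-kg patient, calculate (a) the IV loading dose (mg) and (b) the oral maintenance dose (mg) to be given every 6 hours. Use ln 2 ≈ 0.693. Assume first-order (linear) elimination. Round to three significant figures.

(a) 2920 mg; (b) 463 mg

Total Vd = 3.5 × 60 = 210.0 L
LD = Vd × C = 210.0 × 13.9 = 2919 mg
CL = 0.693 × Vd / t½ = 0.693 × 210.0 / 69 = 2.109 L/h
D = CL × Css × τ / F = 2.109 × 13.9 × 6 / 0.38 = 462.9 mg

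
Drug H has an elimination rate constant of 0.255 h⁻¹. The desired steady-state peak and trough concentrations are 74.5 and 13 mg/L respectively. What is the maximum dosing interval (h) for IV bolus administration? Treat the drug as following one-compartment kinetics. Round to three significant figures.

6.85 h

Between IV bolus doses, concentration decays as C = C₀·e^(−kτ), so C_peak/C_trough = e^(kτ).
τ_max = ln(C_peak/C_trough) / k = ln(74.5/13) / 0.2550 = 1.746 / 0.2550 = 6.847 h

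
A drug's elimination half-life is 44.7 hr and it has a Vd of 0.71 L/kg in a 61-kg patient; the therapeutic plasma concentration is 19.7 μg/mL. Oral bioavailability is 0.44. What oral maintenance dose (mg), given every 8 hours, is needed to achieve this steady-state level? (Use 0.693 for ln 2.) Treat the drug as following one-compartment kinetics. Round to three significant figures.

241 mg

Total Vd = 0.71 × 61 = 43.31 L
CL = 0.693 × Vd / t½ = 0.693 × 43.31 / 44.7 = 0.6715 L/h
D = CL × Css × τ / F = 0.6715 × 19.7 × 8 / 0.44 = 240.5 mg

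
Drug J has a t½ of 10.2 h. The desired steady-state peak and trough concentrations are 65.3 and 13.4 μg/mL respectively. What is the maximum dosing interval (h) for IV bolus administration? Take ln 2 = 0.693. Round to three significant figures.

23.3 h

k = 0.693 / t½ = 0.693 / 10.2 = 0.06794 h⁻¹
Between IV bolus doses, concentration decays as C = C₀·e^(−kτ), so C_peak/C_trough = e^(kτ).
τ_max = ln(C_peak/C_trough) / k = ln(65.3/13.4) / 0.06794 = 1.584 / 0.06794 = 23.31 h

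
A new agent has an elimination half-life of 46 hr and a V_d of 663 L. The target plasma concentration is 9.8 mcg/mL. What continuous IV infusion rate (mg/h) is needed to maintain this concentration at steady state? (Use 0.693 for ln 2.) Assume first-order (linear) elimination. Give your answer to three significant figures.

97.9 mg/h

CL = 0.693 × Vd / t½ = 0.693 × 663.0 / 46 = 9.988 L/h
Infusion rate = CL × Css = 9.988 × 9.8 = 97.88 mg/h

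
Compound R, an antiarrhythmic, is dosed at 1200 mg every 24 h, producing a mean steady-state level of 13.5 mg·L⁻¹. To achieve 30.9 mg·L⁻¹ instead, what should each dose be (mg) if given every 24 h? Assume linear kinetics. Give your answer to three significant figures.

2750 mg

With linear kinetics, Css is proportional to dose rate (D/τ) at fixed clearance.
D₂ = D₁ × (Css,target / Css,current) = 1200 × 30.9/13.5 = 2747 mg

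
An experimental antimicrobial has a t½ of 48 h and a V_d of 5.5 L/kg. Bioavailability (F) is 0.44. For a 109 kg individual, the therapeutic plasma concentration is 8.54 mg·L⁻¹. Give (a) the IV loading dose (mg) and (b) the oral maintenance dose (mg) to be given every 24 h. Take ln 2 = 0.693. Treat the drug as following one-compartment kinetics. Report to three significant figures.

(a) 5120 mg; (b) 4030 mg

Total Vd = 5.5 × 109 = 599.5 L
LD = Vd × C = 599.5 × 8.54 = 5120 mg
CL = 0.693 × Vd / t½ = 0.693 × 599.5 / 48 = 8.655 L/h
D = CL × Css × τ / F = 8.655 × 8.54 × 24 / 0.44 = 4032 mg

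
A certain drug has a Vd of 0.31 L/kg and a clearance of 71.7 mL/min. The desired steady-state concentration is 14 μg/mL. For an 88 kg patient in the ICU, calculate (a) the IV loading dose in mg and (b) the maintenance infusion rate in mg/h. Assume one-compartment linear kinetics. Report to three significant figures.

Total Vd = 0.31 × 88 = 27.28 L
Loading dose = Vd × C = 27.28 × 14 = 381.9 mg
CL = 71.7 mL/min × 60/1000 = 4.302 L/h
Infusion rate = 4.302 L/h × 14 mg/L = 60.23 mg/h

(a) 382 mg; (b) 60.2 mg/h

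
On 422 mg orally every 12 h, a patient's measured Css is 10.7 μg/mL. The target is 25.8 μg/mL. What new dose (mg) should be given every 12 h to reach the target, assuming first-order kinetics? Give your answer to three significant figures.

1020 mg

With linear kinetics, Css is proportional to dose rate (D/τ) at fixed clearance.
D₂ = D₁ × (Css,target / Css,current) = 422 × 25.8/10.7 = 1018 mg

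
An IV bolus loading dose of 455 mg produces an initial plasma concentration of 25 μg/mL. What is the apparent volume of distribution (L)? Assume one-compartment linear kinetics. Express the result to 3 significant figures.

Immediately after an IV bolus, C₀ = Dose / Vd, so Vd = Dose / C₀.
Vd = 455 / 25 = 18.20 L

18.2 L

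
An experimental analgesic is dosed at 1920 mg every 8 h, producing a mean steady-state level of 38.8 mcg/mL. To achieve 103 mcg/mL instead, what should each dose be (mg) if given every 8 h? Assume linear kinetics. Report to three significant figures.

5100 mg

With linear kinetics, Css is proportional to dose rate (D/τ) at fixed clearance.
D₂ = D₁ × (Css,target / Css,current) = 1920 × 103/38.8 = 5097 mg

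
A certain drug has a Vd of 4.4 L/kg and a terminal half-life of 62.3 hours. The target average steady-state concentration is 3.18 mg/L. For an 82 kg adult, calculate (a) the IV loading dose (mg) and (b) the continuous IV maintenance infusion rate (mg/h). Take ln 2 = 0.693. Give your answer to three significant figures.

(a) 1150 mg; (b) 12.8 mg/h

Vd = 4.4 L/kg × 82 kg = 360.8 L
LD = Vd × C = 360.8 × 3.18 = 1147 mg
CL = 0.693 × Vd / t½ = 0.693 × 360.8 / 62.3 = 4.013 L/h
Infusion rate = CL × Css = 4.013 × 3.18 = 12.76 mg/h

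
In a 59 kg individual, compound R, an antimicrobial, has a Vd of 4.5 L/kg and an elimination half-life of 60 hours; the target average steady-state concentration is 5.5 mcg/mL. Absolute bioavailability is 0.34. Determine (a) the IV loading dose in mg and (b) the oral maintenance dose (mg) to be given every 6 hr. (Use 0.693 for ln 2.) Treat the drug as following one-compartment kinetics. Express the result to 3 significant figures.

(a) 1460 mg; (b) 298 mg

Total Vd = 4.5 × 59 = 265.5 L
LD = Vd × C = 265.5 × 5.5 = 1460 mg
CL = 0.693 × Vd / t½ = 0.693 × 265.5 / 60 = 3.067 L/h
D = CL × Css × τ / F = 3.067 × 5.5 × 6 / 0.34 = 297.7 mg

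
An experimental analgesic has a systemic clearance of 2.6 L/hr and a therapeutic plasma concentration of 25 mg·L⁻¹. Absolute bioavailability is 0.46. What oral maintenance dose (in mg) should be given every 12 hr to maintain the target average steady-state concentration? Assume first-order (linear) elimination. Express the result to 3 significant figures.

D = CL × Css × τ / F = 2.600 × 25 × 12 / 0.46 = 1696 mg

1700 mg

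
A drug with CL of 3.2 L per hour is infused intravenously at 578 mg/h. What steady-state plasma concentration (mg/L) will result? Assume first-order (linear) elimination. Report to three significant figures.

Css = rate / CL = 578 / 3.200 = 180.6 mg/L

181 mg/L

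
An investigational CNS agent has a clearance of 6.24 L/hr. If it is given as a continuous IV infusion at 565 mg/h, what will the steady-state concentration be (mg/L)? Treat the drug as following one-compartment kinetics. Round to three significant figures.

90.5 mg/L

Css = rate / CL = 565 / 6.240 = 90.54 mg/L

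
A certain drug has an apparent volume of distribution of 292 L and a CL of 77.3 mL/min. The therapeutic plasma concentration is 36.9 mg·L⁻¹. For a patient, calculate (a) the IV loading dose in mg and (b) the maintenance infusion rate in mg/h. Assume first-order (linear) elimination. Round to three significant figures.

(a) 10800 mg; (b) 171 mg/h

Loading dose = Vd × C = 292.0 × 36.9 = 10770 mg
CL = 77.3 mL/min = 77.3 × 0.06 = 4.638 L/h
Infusion rate = 4.638 L/h × 36.9 mg/L = 171.1 mg/h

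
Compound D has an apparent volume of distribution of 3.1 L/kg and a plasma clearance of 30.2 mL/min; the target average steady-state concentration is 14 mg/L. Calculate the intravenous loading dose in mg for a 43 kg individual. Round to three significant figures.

1870 mg

Vd = 3.1 L/kg × 43 kg = 133.3 L
The loading dose fills Vd to the target concentration.
LD = Vd × C = 133.3 × 14.00 = 1866 mg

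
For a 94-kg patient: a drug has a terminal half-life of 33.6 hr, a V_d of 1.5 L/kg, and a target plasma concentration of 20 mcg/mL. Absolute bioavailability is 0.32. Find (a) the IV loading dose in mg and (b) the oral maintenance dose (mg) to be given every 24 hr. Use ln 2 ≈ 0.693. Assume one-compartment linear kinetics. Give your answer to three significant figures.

(a) 2820 mg; (b) 4360 mg

Vd(total) = 94 kg × 1.5 L/kg = 141.0 L
LD = Vd × C = 141.0 × 20 = 2820 mg
CL = 0.693 × Vd / t½ = 0.693 × 141.0 / 33.6 = 2.908 L/h
D = CL × Css × τ / F = 2.908 × 20 × 24 / 0.32 = 4362 mg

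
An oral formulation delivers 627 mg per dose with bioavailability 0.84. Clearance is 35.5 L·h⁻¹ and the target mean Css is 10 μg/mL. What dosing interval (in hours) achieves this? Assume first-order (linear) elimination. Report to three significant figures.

1.48 h

F·D/τ = CL·Css → τ = F·D / (CL·Css).
τ = 0.84 × 627 / (35.5 × 10) = 1.484 h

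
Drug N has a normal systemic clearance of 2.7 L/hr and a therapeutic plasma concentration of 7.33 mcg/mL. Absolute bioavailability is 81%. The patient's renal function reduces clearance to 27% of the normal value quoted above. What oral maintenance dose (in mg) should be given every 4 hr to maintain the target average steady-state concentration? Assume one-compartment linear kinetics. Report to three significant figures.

26.4 mg

Patient clearance = 0.27 × 2.700 = 0.7290 L/h
D = CL × Css × τ / F = 0.7290 × 7.33 × 4 / 0.81 = 26.39 mg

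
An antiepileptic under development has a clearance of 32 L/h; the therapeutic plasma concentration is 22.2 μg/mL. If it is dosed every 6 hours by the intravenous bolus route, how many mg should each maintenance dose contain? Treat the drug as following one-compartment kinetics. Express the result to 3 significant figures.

D = CL × Css × τ = 32.00 × 22.2 × 6 = 4262 mg

4260 mg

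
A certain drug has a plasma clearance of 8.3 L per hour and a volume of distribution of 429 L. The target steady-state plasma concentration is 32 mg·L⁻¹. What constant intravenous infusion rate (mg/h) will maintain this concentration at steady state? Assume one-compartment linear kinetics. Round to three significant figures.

R₀ = 8.300 × 32 = 265.6 mg/h

266 mg/h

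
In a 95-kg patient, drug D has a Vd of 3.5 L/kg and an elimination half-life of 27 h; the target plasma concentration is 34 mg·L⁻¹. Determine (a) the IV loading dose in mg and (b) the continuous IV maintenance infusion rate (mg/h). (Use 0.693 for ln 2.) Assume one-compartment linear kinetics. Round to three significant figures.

(a) 11300 mg; (b) 290 mg/h

Vd = 3.5 L/kg × 95 kg = 332.5 L
LD = Vd × C = 332.5 × 34 = 11310 mg
CL = 0.693 × Vd / t½ = 0.693 × 332.5 / 27 = 8.534 L/h
Infusion rate = CL × Css = 8.534 × 34 = 290.2 mg/h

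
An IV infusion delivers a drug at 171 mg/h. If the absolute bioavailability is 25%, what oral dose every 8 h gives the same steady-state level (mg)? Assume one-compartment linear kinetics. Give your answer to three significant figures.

To maintain the same Css, the systemic dosing rate must be unchanged: F·D/τ = infusion rate.
D = rate × τ / F = 171 × 8 / 0.25 = 5472 mg

5470 mg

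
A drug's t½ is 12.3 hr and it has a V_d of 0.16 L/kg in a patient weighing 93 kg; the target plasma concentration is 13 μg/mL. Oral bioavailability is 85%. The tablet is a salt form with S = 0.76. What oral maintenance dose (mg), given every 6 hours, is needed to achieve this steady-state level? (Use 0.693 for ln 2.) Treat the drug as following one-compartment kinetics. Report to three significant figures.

101 mg

Vd(total) = 93 kg × 0.16 L/kg = 14.88 L
CL = ln 2 · Vd / t½ = 0.693 × 14.88 / 12.3 = 0.8384 L/h
D = CL × Css × τ / F / S = 0.8384 × 13 × 6 / 0.85 / 0.76 = 101.2 mg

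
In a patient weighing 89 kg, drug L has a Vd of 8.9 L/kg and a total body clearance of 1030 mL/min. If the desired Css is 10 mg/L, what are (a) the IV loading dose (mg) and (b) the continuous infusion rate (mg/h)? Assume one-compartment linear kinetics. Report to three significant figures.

Vd = 8.9 L/kg × 89 kg = 792.1 L
Loading: fill Vd to C_target → 792.1 L × 10 mg/L = 7921 mg
Convert clearance: 1030 mL/min × 60 min/h ÷ 1000 mL/L = 61.80 L/h
Maintenance infusion rate = CL × Css = 61.80 × 10 = 618.0 mg/h

(a) 7920 mg; (b) 618 mg/h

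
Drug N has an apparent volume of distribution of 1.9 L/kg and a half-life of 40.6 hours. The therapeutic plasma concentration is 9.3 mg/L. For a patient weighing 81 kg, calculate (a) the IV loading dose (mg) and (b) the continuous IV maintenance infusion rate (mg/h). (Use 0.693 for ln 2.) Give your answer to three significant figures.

(a) 1430 mg; (b) 24.4 mg/h

Total Vd = 1.9 × 81 = 153.9 L
LD = Vd × C = 153.9 × 9.3 = 1431 mg
CL = 0.693 × Vd / t½ = 0.693 × 153.9 / 40.6 = 2.627 L/h
Infusion rate = CL × Css = 2.627 × 9.3 = 24.43 mg/h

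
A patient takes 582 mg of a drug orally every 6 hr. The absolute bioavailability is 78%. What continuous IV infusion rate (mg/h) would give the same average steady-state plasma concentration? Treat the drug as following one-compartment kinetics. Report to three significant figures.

Equivalent systemic input: infusion rate = F·D/τ.
Rate = 0.78 × 582 / 6 = 75.66 mg/h

75.7 mg/h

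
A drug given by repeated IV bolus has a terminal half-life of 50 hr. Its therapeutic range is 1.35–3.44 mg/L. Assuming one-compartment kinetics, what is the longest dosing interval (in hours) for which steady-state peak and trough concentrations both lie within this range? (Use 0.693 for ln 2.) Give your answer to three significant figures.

k = 0.693 / t½ = 0.693 / 50 = 0.01386 h⁻¹
Between IV bolus doses, concentration decays as C = C₀·e^(−kτ), so C_peak/C_trough = e^(kτ).
τ_max = ln(C_peak/C_trough) / k = ln(3.44/1.35) / 0.01386 = 0.9354 / 0.01386 = 67.49 h

67.5 h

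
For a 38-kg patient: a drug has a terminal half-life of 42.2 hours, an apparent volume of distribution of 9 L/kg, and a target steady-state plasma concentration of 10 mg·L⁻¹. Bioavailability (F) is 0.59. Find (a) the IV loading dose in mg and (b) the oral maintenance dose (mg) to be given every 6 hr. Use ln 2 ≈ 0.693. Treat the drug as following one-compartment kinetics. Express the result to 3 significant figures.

(a) 3420 mg; (b) 571 mg

Vd(total) = 38 kg × 9 L/kg = 342.0 L
LD = Vd × C = 342.0 × 10 = 3420 mg
CL = 0.693 × Vd / t½ = 0.693 × 342.0 / 42.2 = 5.616 L/h
D = CL × Css × τ / F = 5.616 × 10 × 6 / 0.59 = 571.1 mg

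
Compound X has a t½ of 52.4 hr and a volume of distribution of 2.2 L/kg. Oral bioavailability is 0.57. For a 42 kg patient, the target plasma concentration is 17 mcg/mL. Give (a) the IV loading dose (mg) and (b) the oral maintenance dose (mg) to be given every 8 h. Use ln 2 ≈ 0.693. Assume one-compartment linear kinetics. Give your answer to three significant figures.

Vd = 2.2 L/kg × 42 kg = 92.40 L
LD = Vd × C = 92.40 × 17 = 1571 mg
CL = 0.693 × Vd / t½ = 0.693 × 92.40 / 52.4 = 1.222 L/h
D = CL × Css × τ / F = 1.222 × 17 × 8 / 0.57 = 291.6 mg

(a) 1570 mg; (b) 292 mg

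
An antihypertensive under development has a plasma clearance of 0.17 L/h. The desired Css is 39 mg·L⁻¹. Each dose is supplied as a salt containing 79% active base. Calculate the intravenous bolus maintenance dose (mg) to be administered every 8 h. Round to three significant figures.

At steady state, dose per interval replaces the amount cleared in that interval: S·D/τ = CL·Css.
D = CL × Css × τ / S = 0.1700 × 39 × 8 / 0.79 = 67.14 mg

67.1 mg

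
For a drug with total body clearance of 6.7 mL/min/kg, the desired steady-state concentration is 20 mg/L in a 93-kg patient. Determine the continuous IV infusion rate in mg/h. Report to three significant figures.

748 mg/h

CL = 6.7 mL/min/kg × 93 kg = 623.1 mL/min = 623.1 × 60/1000 = 37.39 L/h
Rate = CL × Css = 37.39 × 20 = 747.8 mg/h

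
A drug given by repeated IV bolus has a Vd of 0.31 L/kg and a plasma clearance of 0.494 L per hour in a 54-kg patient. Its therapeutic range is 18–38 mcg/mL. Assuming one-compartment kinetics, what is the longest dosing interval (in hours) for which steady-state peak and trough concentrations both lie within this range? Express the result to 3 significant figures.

Total Vd = 0.31 × 54 = 16.74 L
k = CL / Vd = 0.4940 / 16.74 = 0.02951 h⁻¹
Between IV bolus doses, concentration decays as C = C₀·e^(−kτ), so C_peak/C_trough = e^(kτ).
τ_max = ln(C_peak/C_trough) / k = ln(38/18) / 0.02951 = 0.7472 / 0.02951 = 25.32 h

25.3 h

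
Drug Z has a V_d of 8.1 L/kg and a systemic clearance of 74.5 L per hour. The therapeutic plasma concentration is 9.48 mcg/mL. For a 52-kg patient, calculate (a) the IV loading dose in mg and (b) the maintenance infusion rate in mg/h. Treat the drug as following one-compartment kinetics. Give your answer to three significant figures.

Total Vd = 8.1 × 52 = 421.2 L
LD = Vd · C_target = 421.2 × 9.48 = 3993 mg
Maintenance infusion rate = CL × Css = 74.50 × 9.48 = 706.3 mg/h

(a) 3990 mg; (b) 706 mg/h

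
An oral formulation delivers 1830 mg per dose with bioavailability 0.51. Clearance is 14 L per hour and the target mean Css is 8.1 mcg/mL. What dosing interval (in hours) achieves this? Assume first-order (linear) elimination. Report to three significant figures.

8.23 h

F·D/τ = CL·Css → τ = F·D / (CL·Css).
τ = 0.51 × 1830 / (14 × 8.1) = 8.230 h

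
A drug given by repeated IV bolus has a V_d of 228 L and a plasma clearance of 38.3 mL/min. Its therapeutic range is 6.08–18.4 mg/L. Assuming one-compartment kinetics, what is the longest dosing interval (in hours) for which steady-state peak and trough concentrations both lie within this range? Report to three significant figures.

110 h

CL = 38.3 mL/min × 60/1000 = 2.298 L/h
k = CL / Vd = 2.298 / 228.0 = 0.01008 h⁻¹
Between IV bolus doses, concentration decays as C = C₀·e^(−kτ), so C_peak/C_trough = e^(kτ).
τ_max = ln(C_peak/C_trough) / k = ln(18.4/6.08) / 0.01008 = 1.107 / 0.01008 = 109.8 h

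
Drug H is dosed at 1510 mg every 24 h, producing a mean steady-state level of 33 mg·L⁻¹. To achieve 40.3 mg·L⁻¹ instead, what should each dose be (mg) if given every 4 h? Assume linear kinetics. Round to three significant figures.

For first-order elimination, Css ∝ F·D/(CL·τ); F and CL are unchanged, so Css ∝ D/τ.
D₂ = D₁ × (Css,target / Css,current) × (τ₂/τ₁) = 1510 × (40.3/33) × (4/24) = 307.3 mg

307 mg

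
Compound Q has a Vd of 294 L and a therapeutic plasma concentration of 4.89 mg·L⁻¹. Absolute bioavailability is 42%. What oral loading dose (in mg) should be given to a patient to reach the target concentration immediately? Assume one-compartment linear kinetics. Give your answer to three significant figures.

3420 mg

LD = Vd × C / F = 294.0 × 4.890 / 0.42 = 3423 mg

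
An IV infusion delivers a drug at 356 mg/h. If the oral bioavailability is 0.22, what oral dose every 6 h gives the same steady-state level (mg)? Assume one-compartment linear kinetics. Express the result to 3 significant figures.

9710 mg

To maintain the same Css, the systemic dosing rate must be unchanged: F·D/τ = infusion rate.
D = rate × τ / F = 356 × 6 / 0.22 = 9709 mg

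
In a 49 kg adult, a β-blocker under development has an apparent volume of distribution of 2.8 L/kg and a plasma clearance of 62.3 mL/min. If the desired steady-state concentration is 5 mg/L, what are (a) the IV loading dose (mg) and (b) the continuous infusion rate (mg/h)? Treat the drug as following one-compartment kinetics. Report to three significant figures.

Vd = 2.8 L/kg × 49 kg = 137.2 L
Loading: fill Vd to C_target → 137.2 L × 5 mg/L = 686.0 mg
Convert clearance: 62.3 mL/min × 60 min/h ÷ 1000 mL/L = 3.738 L/h
Maintenance infusion rate = CL × Css = 3.738 × 5 = 18.69 mg/h

(a) 686 mg; (b) 18.7 mg/h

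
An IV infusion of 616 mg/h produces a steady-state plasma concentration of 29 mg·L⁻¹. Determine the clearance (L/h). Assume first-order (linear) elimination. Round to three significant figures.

21.2 L/h

At steady state, infusion rate = CL × Css, so CL = rate / Css.
CL = 616 / 29 = 21.24 L/h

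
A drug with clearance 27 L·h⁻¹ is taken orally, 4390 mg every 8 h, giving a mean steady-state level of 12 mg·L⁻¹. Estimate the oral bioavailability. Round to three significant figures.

0.590

F·D/τ = CL·Css at steady state → F = CL·Css·τ / D.
F = 27 × 12 × 8 / 4390 = 0.590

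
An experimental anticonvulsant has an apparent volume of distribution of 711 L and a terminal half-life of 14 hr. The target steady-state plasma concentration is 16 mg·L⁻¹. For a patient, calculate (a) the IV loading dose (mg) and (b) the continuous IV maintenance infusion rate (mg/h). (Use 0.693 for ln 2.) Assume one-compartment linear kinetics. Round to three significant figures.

(a) 11400 mg; (b) 563 mg/h

LD = Vd × C = 711.0 × 16 = 11380 mg
CL = 0.693 × Vd / t½ = 0.693 × 711.0 / 14 = 35.19 L/h
Infusion rate = CL × Css = 35.19 × 16 = 563.0 mg/h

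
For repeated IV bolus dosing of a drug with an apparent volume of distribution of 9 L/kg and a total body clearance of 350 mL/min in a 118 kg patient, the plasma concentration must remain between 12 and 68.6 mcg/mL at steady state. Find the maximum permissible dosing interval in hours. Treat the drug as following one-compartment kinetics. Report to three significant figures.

88.2 h

Vd(total) = 118 kg × 9 L/kg = 1062 L
CL = 350 mL/min × 60/1000 = 21.00 L/h
k = CL / Vd = 21.00 / 1062 = 0.01977 h⁻¹
Between IV bolus doses, concentration decays as C = C₀·e^(−kτ), so C_peak/C_trough = e^(kτ).
τ_max = ln(C_peak/C_trough) / k = ln(68.6/12) / 0.01977 = 1.743 / 0.01977 = 88.16 h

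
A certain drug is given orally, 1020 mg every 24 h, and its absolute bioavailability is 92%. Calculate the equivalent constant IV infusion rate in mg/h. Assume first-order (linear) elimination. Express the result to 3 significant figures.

39.1 mg/h

Equivalent systemic input: infusion rate = F·D/τ.
Rate = 0.92 × 1020 / 24 = 39.10 mg/h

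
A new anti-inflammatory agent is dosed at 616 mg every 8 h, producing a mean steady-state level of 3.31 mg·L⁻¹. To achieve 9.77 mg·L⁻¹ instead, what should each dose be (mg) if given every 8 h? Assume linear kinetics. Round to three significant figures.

With linear kinetics, Css is proportional to dose rate (D/τ) at fixed clearance.
D₂ = D₁ × (Css,target / Css,current) = 616 × 9.77/3.31 = 1818 mg

1820 mg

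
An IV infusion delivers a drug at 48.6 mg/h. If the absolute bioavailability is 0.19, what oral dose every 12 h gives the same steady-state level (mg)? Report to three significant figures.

To maintain the same Css, the systemic dosing rate must be unchanged: F·D/τ = infusion rate.
D = rate × τ / F = 48.6 × 12 / 0.19 = 3069 mg

3070 mg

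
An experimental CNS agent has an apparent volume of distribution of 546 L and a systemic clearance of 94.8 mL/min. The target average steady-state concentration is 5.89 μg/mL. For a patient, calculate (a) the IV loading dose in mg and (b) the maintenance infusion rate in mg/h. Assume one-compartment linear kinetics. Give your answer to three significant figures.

(a) 3220 mg; (b) 33.5 mg/h

LD = Vd · C_target = 546.0 × 5.89 = 3216 mg
CL = 94.8 mL/min = 94.8 × 0.06 = 5.688 L/h
Infusion rate = 5.688 L/h × 5.89 mg/L = 33.50 mg/h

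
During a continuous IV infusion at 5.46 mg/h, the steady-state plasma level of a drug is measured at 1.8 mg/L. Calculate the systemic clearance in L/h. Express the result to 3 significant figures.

At steady state, infusion rate = CL × Css, so CL = rate / Css.
CL = 5.46 / 1.8 = 3.033 L/h

3.03 L/h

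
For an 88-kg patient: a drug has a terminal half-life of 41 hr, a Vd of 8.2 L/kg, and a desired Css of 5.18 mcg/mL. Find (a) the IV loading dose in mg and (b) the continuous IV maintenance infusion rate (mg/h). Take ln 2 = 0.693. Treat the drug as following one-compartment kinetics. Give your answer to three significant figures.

Total Vd = 8.2 × 88 = 721.6 L
LD = Vd × C = 721.6 × 5.18 = 3738 mg
CL = 0.693 × Vd / t½ = 0.693 × 721.6 / 41 = 12.20 L/h
Infusion rate = CL × Css = 12.20 × 5.18 = 63.20 mg/h

(a) 3740 mg; (b) 63.2 mg/h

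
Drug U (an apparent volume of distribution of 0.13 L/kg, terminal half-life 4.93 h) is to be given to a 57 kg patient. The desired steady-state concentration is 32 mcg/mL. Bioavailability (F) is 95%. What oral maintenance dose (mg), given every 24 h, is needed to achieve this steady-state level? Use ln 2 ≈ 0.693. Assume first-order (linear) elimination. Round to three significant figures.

842 mg

Vd(total) = 57 kg × 0.13 L/kg = 7.410 L
CL = ln 2 · Vd / t½ = 0.693 × 7.410 / 4.93 = 1.042 L/h
D = CL × Css × τ / F = 1.042 × 32 × 24 / 0.95 = 842.4 mg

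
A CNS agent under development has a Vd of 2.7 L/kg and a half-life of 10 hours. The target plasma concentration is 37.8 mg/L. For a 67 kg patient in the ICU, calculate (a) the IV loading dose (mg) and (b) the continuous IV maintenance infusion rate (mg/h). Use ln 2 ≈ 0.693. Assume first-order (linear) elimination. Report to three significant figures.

(a) 6840 mg; (b) 474 mg/h

Total Vd = 2.7 × 67 = 180.9 L
LD = Vd × C = 180.9 × 37.8 = 6838 mg
CL = 0.693 × Vd / t½ = 0.693 × 180.9 / 10 = 12.54 L/h
Infusion rate = CL × Css = 12.54 × 37.8 = 474.0 mg/h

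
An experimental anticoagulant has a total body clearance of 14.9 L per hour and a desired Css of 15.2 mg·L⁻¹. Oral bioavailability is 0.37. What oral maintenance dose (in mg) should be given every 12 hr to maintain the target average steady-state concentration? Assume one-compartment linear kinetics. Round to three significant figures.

7350 mg

D = CL × Css × τ / F = 14.90 × 15.2 × 12 / 0.37 = 7345 mg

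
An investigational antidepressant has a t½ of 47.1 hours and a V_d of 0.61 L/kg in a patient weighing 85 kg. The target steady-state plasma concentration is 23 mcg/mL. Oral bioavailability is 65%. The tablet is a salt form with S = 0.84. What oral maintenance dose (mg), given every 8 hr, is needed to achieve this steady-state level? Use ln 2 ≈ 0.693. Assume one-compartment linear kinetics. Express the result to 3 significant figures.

257 mg

Total Vd = 0.61 × 85 = 51.85 L
k = 0.693/47.1 = 0.01471 h⁻¹, so CL = k·Vd = 0.01471 × 51.85 = 0.7627 L/h
D = CL × Css × τ / F / S = 0.7627 × 23 × 8 / 0.65 / 0.84 = 257.0 mg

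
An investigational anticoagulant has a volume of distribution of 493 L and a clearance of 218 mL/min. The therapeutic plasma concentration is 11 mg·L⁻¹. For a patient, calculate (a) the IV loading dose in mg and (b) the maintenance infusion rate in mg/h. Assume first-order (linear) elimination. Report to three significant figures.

(a) 5420 mg; (b) 144 mg/h

Loading: fill Vd to C_target → 493.0 L × 11 mg/L = 5423 mg
CL = 218 mL/min × 60/1000 = 13.08 L/h
Maintenance: replace elimination → rate = CL × Css = 13.08 × 11 = 143.9 mg/h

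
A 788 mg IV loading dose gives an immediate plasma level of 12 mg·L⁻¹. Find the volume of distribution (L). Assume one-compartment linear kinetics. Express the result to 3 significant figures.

65.7 L

Immediately after an IV bolus, C₀ = Dose / Vd, so Vd = Dose / C₀.
Vd = 788 / 12 = 65.67 L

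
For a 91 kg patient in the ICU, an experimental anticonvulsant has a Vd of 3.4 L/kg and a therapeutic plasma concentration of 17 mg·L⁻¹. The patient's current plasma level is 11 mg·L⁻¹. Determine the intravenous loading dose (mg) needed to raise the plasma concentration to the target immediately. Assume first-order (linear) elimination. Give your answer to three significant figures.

1860 mg

Vd(total) = 91 kg × 3.4 L/kg = 309.4 L
The loading dose fills Vd to the target concentration.
Concentration deficit ΔC = 17 − 11 = 6.000 mg/L
LD = Vd × ΔC = 309.4 × 6.000 = 1856 mg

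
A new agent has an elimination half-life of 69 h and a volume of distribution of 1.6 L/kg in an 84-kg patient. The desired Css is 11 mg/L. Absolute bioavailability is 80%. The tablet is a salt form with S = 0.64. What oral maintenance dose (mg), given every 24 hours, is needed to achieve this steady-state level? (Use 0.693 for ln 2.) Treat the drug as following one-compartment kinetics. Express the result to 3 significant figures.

Vd = 1.6 L/kg × 84 kg = 134.4 L
CL = 0.693 × Vd / t½ = 0.693 × 134.4 / 69 = 1.350 L/h
D = CL × Css × τ / F / S = 1.350 × 11 × 24 / 0.8 / 0.64 = 696.1 mg

696 mg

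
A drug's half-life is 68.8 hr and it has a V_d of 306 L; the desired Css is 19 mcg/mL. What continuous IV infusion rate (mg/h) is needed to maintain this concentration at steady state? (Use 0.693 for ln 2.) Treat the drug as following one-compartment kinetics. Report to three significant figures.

CL = 0.693 × Vd / t½ = 0.693 × 306.0 / 68.8 = 3.082 L/h
Infusion rate = CL × Css = 3.082 × 19 = 58.56 mg/h

58.6 mg/h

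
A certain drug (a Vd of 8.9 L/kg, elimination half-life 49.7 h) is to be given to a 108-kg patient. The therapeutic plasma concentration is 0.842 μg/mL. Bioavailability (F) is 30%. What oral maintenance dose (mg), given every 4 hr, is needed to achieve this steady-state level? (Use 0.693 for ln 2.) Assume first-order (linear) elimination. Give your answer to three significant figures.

Vd(total) = 108 kg × 8.9 L/kg = 961.2 L
CL = 0.693 × Vd / t½ = 0.693 × 961.2 / 49.7 = 13.40 L/h
D = CL × Css × τ / F = 13.40 × 0.842 × 4 / 0.3 = 150.4 mg

150 mg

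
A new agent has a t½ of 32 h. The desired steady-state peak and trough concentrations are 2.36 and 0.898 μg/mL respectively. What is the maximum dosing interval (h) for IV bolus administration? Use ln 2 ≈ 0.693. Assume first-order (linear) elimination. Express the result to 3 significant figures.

k = 0.693 / t½ = 0.693 / 32 = 0.02166 h⁻¹
Between IV bolus doses, concentration decays as C = C₀·e^(−kτ), so C_peak/C_trough = e^(kτ).
τ_max = ln(C_peak/C_trough) / k = ln(2.36/0.898) / 0.02166 = 0.9662 / 0.02166 = 44.61 h

44.6 h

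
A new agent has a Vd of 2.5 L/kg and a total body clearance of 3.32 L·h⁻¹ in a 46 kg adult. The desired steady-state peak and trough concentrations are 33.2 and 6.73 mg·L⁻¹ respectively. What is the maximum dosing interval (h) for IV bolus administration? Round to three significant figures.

55.3 h

Vd = 2.5 L/kg × 46 kg = 115.0 L
k = CL / Vd = 3.320 / 115.0 = 0.02887 h⁻¹
Between IV bolus doses, concentration decays as C = C₀·e^(−kτ), so C_peak/C_trough = e^(kτ).
τ_max = ln(C_peak/C_trough) / k = ln(33.2/6.73) / 0.02887 = 1.596 / 0.02887 = 55.28 h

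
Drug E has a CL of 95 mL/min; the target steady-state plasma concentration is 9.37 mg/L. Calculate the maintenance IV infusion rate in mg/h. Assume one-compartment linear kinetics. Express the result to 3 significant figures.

CL = 95 mL/min = 95 × 0.06 = 5.700 L/h
Infusion rate = CL · Css = 5.700 L/h × 9.37 mg/L = 53.41 mg/h

53.4 mg/h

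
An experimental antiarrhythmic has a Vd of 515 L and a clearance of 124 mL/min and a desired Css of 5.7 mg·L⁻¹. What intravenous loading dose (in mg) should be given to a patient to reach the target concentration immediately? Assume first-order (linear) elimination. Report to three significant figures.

2940 mg

Loading dose depends on Vd (not clearance): it fills the distribution volume.
LD = Vd × C = 515.0 × 5.700 = 2936 mg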